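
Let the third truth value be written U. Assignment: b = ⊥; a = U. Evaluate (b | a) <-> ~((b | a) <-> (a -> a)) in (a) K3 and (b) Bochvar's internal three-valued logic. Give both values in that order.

In K3: b | a = ⊥ | U = U
b | a = ⊥ | U = U
a -> a = U -> U = U
(b | a) <-> (a -> a) = U <-> U = U
~((b | a) <-> (a -> a)) = ~U = U
(b | a) <-> ~((b | a) <-> (a -> a)) = U <-> U = U
In Bochvar's internal three-valued logic: b | a = ⊥ | U = U
b | a = ⊥ | U = U
a -> a = U -> U = U  [any arg is the third value ⇒ result is the third value]
(b | a) <-> (a -> a) = U <-> U = U
~((b | a) <-> (a -> a)) = ~U = U
(b | a) <-> ~((b | a) <-> (a -> a)) = U <-> U = U

U; U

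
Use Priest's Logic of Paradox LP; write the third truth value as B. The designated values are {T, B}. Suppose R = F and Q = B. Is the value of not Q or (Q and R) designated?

Yes

not Q = not B = B
Q and R = B and F = F
not Q or (Q and R) = B or F = B
B ∈ {T, B}.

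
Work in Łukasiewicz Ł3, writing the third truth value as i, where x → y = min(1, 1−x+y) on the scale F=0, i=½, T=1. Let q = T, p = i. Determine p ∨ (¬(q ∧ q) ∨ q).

T

q ∧ q = T ∧ T = T
¬(q ∧ q) = ¬T = F
¬(q ∧ q) ∨ q = F ∨ T = T
p ∨ (¬(q ∧ q) ∨ q) = i ∨ T = T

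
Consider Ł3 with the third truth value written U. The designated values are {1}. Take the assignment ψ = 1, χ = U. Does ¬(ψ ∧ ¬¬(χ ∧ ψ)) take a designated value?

χ ∧ ψ = U ∧ 1 = U
¬(χ ∧ ψ) = ¬U = U
¬¬(χ ∧ ψ) = ¬U = U
ψ ∧ ¬¬(χ ∧ ψ) = 1 ∧ U = U
¬(ψ ∧ ¬¬(χ ∧ ψ)) = ¬U = U
U ∉ {1}.

No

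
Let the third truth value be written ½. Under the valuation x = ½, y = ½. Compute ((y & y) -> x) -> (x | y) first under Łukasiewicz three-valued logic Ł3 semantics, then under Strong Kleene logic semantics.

In Łukasiewicz three-valued logic Ł3: y & y = ½ & ½ = ½
(y & y) -> x = ½ -> ½ = True
x | y = ½ | ½ = ½
((y & y) -> x) -> (x | y) = True -> ½ = ½
In Strong Kleene logic: y & y = ½ & ½ = ½
(y & y) -> x = ½ -> ½ = ½  [~½ | ½]
x | y = ½ | ½ = ½
((y & y) -> x) -> (x | y) = ½ -> ½ = ½

½; ½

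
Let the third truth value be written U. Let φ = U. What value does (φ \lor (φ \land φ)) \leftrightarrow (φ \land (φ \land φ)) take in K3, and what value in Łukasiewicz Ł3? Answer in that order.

In K3: φ \land φ = U \land U = U
φ \lor (φ \land φ) = U \lor U = U
φ \land φ = U \land U = U
φ \land (φ \land φ) = U \land U = U
(φ \lor (φ \land φ)) \leftrightarrow (φ \land (φ \land φ)) = U \leftrightarrow U = U
In Łukasiewicz Ł3: φ \land φ = U \land U = U
φ \lor (φ \land φ) = U \lor U = U
φ \land φ = U \land U = U
φ \land (φ \land φ) = U \land U = U
(φ \lor (φ \land φ)) \leftrightarrow (φ \land (φ \land φ)) = U \leftrightarrow U = True  [1 − |½−½|]
They differ because K3 and Łukasiewicz Ł3 treat U differently under implication.

U; True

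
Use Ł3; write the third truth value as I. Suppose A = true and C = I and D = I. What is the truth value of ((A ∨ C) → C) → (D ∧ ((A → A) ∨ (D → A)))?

true

A ∨ C = true ∨ I = true
(A ∨ C) → C = true → I = I  [min(1, 1−1+½)]
A → A = true → true = true
D → A = I → true = true
(A → A) ∨ (D → A) = true ∨ true = true
D ∧ ((A → A) ∨ (D → A)) = I ∧ true = I
((A ∨ C) → C) → (D ∧ ((A → A) ∨ (D → A))) = I → I = true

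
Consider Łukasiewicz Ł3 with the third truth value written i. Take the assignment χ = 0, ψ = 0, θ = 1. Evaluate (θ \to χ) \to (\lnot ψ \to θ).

θ \to χ = 1 \to 0 = 0
\lnot ψ = \lnot 0 = 1
\lnot ψ \to θ = 1 \to 1 = 1
(θ \to χ) \to (\lnot ψ \to θ) = 0 \to 1 = 1

1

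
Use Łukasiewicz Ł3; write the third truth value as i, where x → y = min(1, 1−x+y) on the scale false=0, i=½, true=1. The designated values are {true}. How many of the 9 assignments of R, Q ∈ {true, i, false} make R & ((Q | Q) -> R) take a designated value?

3

Designated under: (R=true, Q=true); (R=true, Q=i); (R=true, Q=false).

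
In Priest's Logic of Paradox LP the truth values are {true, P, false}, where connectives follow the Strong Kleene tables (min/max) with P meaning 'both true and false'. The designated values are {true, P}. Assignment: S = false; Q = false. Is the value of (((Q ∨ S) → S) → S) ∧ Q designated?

No

Q ∨ S = false ∨ false = false
(Q ∨ S) → S = false → false = true
((Q ∨ S) → S) → S = true → false = false
(((Q ∨ S) → S) → S) ∧ Q = false ∧ false = false
false ∉ {true, P}.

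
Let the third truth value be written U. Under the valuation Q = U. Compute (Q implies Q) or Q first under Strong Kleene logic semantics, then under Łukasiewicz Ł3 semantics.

In Strong Kleene logic: Q implies Q = U implies U = U
(Q implies Q) or Q = U or U = U
In Łukasiewicz Ł3: Q implies Q = U implies U = T
(Q implies Q) or Q = T or U = T
They differ because Strong Kleene logic and Łukasiewicz Ł3 treat U differently under implication.

U; T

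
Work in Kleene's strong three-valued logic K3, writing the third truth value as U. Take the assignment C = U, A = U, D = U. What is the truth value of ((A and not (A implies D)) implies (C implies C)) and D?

A implies D = U implies U = U
not (A implies D) = not U = U
A and not (A implies D) = U and U = U
C implies C = U implies U = U
(A and not (A implies D)) implies (C implies C) = U implies U = U
((A and not (A implies D)) implies (C implies C)) and D = U and U = U

U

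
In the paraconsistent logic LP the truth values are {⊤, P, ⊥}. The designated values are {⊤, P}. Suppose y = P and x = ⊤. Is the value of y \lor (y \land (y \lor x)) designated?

y \lor x = P \lor ⊤ = ⊤
y \land (y \lor x) = P \land ⊤ = P
y \lor (y \land (y \lor x)) = P \lor P = P
P ∈ {⊤, P}.

Yes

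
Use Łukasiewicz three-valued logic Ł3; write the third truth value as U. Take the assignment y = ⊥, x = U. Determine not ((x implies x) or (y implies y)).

⊥

x implies x = U implies U = ⊤
y implies y = ⊥ implies ⊥ = ⊤
(x implies x) or (y implies y) = ⊤ or ⊤ = ⊤
not ((x implies x) or (y implies y)) = not ⊤ = ⊥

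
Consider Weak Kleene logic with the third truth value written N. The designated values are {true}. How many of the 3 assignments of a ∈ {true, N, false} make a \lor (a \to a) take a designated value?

a=true: true ✓
a=N: N ·
a=false: true ✓

2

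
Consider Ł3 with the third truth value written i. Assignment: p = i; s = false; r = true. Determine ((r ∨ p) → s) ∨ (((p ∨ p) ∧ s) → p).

true

r ∨ p = true ∨ i = true
(r ∨ p) → s = true → false = false
p ∨ p = i ∨ i = i
(p ∨ p) ∧ s = i ∧ false = false
((p ∨ p) ∧ s) → p = false → i = true  [min(1, 1−0+½)]
((r ∨ p) → s) ∨ (((p ∨ p) ∧ s) → p) = false ∨ true = true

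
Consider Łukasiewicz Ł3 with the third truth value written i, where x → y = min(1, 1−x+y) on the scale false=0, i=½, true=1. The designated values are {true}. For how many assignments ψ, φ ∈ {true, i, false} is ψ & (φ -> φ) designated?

3

Designated under: (ψ=true, φ=true); (ψ=true, φ=i); (ψ=true, φ=false).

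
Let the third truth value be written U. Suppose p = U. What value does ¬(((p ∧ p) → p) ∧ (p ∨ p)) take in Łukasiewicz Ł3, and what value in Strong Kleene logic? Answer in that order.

U; U

In Łukasiewicz Ł3: p ∧ p = U ∧ U = U
(p ∧ p) → p = U → U = true  [min(1, 1−½+½)]
p ∨ p = U ∨ U = U
((p ∧ p) → p) ∧ (p ∨ p) = true ∧ U = U
¬(((p ∧ p) → p) ∧ (p ∨ p)) = ¬U = U
In Strong Kleene logic: p ∧ p = U ∧ U = U
(p ∧ p) → p = U → U = U  [¬U ∨ U]
p ∨ p = U ∨ U = U
((p ∧ p) → p) ∧ (p ∨ p) = U ∧ U = U
¬(((p ∧ p) → p) ∧ (p ∨ p)) = ¬U = U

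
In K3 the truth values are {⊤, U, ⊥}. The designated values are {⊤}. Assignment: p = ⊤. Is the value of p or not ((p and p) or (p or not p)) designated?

p and p = ⊤ and ⊤ = ⊤
not p = not ⊤ = ⊥
p or not p = ⊤ or ⊥ = ⊤
(p and p) or (p or not p) = ⊤ or ⊤ = ⊤
not ((p and p) or (p or not p)) = not ⊤ = ⊥
p or not ((p and p) or (p or not p)) = ⊤ or ⊥ = ⊤
⊤ ∈ {⊤}.

Yes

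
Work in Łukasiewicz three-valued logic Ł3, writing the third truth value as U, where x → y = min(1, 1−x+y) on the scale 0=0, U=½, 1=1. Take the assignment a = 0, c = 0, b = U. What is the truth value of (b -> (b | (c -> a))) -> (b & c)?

c -> a = 0 -> 0 = 1
b | (c -> a) = U | 1 = 1
b -> (b | (c -> a)) = U -> 1 = 1  [min(1, 1−½+1)]
b & c = U & 0 = 0
(b -> (b | (c -> a))) -> (b & c) = 1 -> 0 = 0

0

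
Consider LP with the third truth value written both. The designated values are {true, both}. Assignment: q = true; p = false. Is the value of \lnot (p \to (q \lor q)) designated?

No

q \lor q = true \lor true = true
p \to (q \lor q) = false \to true = true
\lnot (p \to (q \lor q)) = \lnot true = false
false ∉ {true, both}.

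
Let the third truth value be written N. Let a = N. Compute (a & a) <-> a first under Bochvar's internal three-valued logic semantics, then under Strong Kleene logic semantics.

In Bochvar's internal three-valued logic: a & a = N & N = N
(a & a) <-> a = N <-> N = N
In Strong Kleene logic: a & a = N & N = N
(a & a) <-> a = N <-> N = N

N; N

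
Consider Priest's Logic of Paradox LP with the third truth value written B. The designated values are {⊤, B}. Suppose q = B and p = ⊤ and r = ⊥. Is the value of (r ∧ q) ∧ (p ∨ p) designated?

r ∧ q = ⊥ ∧ B = ⊥
p ∨ p = ⊤ ∨ ⊤ = ⊤
(r ∧ q) ∧ (p ∨ p) = ⊥ ∧ ⊤ = ⊥
⊥ ∉ {⊤, B}.

No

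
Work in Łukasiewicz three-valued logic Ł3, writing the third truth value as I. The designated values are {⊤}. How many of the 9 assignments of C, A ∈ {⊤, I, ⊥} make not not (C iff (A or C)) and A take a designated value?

Designated under: (C=⊤, A=⊤).

1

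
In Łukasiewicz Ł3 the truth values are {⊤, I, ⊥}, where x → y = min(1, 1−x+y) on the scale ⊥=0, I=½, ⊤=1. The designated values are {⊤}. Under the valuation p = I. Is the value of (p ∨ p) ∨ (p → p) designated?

Yes

p ∨ p = I ∨ I = I
p → p = I → I = ⊤  [min(1, 1−½+½)]
(p ∨ p) ∨ (p → p) = I ∨ ⊤ = ⊤
⊤ ∈ {⊤}.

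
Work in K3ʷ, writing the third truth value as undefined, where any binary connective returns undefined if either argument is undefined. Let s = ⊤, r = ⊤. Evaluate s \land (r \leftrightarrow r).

⊤

r \leftrightarrow r = ⊤ \leftrightarrow ⊤ = ⊤
s \land (r \leftrightarrow r) = ⊤ \land ⊤ = ⊤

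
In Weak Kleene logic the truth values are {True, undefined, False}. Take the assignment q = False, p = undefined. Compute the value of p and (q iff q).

q iff q = False iff False = True
p and (q iff q) = undefined and True = undefined

undefined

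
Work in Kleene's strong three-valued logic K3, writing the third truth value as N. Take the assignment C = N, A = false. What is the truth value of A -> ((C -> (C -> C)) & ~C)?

true

C -> C = N -> N = N  [~N | N]
C -> (C -> C) = N -> N = N
~C = ~N = N
(C -> (C -> C)) & ~C = N & N = N
A -> ((C -> (C -> C)) & ~C) = false -> N = true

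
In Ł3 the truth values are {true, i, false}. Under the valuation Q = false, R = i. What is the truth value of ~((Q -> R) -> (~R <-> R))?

false

Q -> R = false -> i = true  [min(1, 1−0+½)]
~R = ~i = i
~R <-> R = i <-> i = true
(Q -> R) -> (~R <-> R) = true -> true = true
~((Q -> R) -> (~R <-> R)) = ~true = false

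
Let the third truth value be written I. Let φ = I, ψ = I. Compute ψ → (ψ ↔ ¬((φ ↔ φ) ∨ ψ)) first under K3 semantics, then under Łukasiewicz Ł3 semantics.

I; True

In K3: φ ↔ φ = I ↔ I = I
(φ ↔ φ) ∨ ψ = I ∨ I = I
¬((φ ↔ φ) ∨ ψ) = ¬I = I
ψ ↔ ¬((φ ↔ φ) ∨ ψ) = I ↔ I = I
ψ → (ψ ↔ ¬((φ ↔ φ) ∨ ψ)) = I → I = I
In Łukasiewicz Ł3: φ ↔ φ = I ↔ I = True
(φ ↔ φ) ∨ ψ = True ∨ I = True
¬((φ ↔ φ) ∨ ψ) = ¬True = False
ψ ↔ ¬((φ ↔ φ) ∨ ψ) = I ↔ False = I
ψ → (ψ ↔ ¬((φ ↔ φ) ∨ ψ)) = I → I = True
They differ because K3 and Łukasiewicz Ł3 treat I differently under implication.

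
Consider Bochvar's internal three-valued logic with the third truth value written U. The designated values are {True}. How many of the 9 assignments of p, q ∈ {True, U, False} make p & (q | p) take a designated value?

Designated under: (p=True, q=True); (p=True, q=False).

2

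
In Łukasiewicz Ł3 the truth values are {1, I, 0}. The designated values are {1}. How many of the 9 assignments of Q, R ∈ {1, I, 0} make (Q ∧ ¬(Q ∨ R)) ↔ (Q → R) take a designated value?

Designated under: (Q=1, R=0); (Q=I, R=0).

2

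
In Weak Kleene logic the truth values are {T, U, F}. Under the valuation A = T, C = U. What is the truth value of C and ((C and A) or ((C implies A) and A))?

C and A = U and T = U
C implies A = U implies T = U  [any arg is the third value ⇒ result is the third value]
(C implies A) and A = U and T = U
(C and A) or ((C implies A) and A) = U or U = U
C and ((C and A) or ((C implies A) and A)) = U and U = U

U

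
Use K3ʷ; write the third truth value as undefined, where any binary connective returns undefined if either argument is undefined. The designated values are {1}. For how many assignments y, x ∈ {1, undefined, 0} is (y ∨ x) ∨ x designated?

3

Designated under: (y=1, x=1); (y=1, x=0); (y=0, x=1).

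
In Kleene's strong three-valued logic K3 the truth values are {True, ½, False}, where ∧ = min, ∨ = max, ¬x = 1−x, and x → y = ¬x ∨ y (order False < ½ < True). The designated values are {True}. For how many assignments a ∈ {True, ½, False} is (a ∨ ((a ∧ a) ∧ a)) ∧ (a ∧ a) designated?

a=True: True ✓
a=½: ½ ·
a=False: False ·

1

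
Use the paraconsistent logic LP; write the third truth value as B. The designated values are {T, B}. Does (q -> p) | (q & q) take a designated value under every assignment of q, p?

Every assignment of q, p over {T, B, F} gives a value in {T, B}.
In particular, with q=B, p=B: (q -> p) | (q & q) = B.

Yes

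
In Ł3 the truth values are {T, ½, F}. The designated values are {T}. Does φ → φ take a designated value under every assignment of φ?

Every assignment of φ over {T, ½, F} gives a value in {T}.
In particular, with φ=½: φ → φ = T.

Yes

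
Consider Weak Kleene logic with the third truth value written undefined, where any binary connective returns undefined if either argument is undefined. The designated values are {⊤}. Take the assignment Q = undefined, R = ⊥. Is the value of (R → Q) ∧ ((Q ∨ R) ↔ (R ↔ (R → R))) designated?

R → Q = ⊥ → undefined = undefined  [any arg is the third value ⇒ result is the third value]
Q ∨ R = undefined ∨ ⊥ = undefined
R → R = ⊥ → ⊥ = ⊤
R ↔ (R → R) = ⊥ ↔ ⊤ = ⊥
(Q ∨ R) ↔ (R ↔ (R → R)) = undefined ↔ ⊥ = undefined
(R → Q) ∧ ((Q ∨ R) ↔ (R ↔ (R → R))) = undefined ∧ undefined = undefined
undefined ∉ {⊤}.

No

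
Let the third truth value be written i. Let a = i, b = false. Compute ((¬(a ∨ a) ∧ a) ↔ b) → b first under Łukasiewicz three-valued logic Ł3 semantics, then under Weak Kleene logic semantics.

i; i

In Łukasiewicz three-valued logic Ł3: a ∨ a = i ∨ i = i
¬(a ∨ a) = ¬i = i
¬(a ∨ a) ∧ a = i ∧ i = i
(¬(a ∨ a) ∧ a) ↔ b = i ↔ false = i  [1 − |½−0|]
((¬(a ∨ a) ∧ a) ↔ b) → b = i → false = i
In Weak Kleene logic: a ∨ a = i ∨ i = i
¬(a ∨ a) = ¬i = i
¬(a ∨ a) ∧ a = i ∧ i = i
(¬(a ∨ a) ∧ a) ↔ b = i ↔ false = i
((¬(a ∨ a) ∧ a) ↔ b) → b = i → false = i  [any arg is the third value ⇒ result is the third value]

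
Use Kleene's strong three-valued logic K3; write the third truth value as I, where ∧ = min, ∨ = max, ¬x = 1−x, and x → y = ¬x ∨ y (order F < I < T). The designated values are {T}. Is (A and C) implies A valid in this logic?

Countermodel: A=I, C=T gives I, which is not designated.

No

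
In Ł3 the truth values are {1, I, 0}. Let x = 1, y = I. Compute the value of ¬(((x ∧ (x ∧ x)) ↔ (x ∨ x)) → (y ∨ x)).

x ∧ x = 1 ∧ 1 = 1
x ∧ (x ∧ x) = 1 ∧ 1 = 1
x ∨ x = 1 ∨ 1 = 1
(x ∧ (x ∧ x)) ↔ (x ∨ x) = 1 ↔ 1 = 1
y ∨ x = I ∨ 1 = 1
((x ∧ (x ∧ x)) ↔ (x ∨ x)) → (y ∨ x) = 1 → 1 = 1
¬(((x ∧ (x ∧ x)) ↔ (x ∨ x)) → (y ∨ x)) = ¬1 = 0

0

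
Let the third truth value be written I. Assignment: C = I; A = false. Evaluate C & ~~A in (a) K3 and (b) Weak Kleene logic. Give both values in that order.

In K3: ~A = ~false = true
~~A = ~true = false
C & ~~A = I & false = false
In Weak Kleene logic: ~A = ~false = true
~~A = ~true = false
C & ~~A = I & false = I
They differ because K3 and Weak Kleene logic treat I differently under the binary connectives.

false; I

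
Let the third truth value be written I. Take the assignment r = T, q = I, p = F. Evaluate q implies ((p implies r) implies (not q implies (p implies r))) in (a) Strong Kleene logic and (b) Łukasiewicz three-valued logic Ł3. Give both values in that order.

In Strong Kleene logic: p implies r = F implies T = T
not q = not I = I
p implies r = F implies T = T
not q implies (p implies r) = I implies T = T  [not I or T]
(p implies r) implies (not q implies (p implies r)) = T implies T = T
q implies ((p implies r) implies (not q implies (p implies r))) = I implies T = T
In Łukasiewicz three-valued logic Ł3: p implies r = F implies T = T
not q = not I = I
p implies r = F implies T = T
not q implies (p implies r) = I implies T = T  [min(1, 1−½+1)]
(p implies r) implies (not q implies (p implies r)) = T implies T = T
q implies ((p implies r) implies (not q implies (p implies r))) = I implies T = T

T; T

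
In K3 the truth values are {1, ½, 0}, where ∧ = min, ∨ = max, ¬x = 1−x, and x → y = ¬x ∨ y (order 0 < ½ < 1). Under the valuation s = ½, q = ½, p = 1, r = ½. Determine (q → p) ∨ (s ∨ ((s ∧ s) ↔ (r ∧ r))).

q → p = ½ → 1 = 1  [¬½ ∨ 1]
s ∧ s = ½ ∧ ½ = ½
r ∧ r = ½ ∧ ½ = ½
(s ∧ s) ↔ (r ∧ r) = ½ ↔ ½ = ½
s ∨ ((s ∧ s) ↔ (r ∧ r)) = ½ ∨ ½ = ½
(q → p) ∨ (s ∨ ((s ∧ s) ↔ (r ∧ r))) = 1 ∨ ½ = 1

1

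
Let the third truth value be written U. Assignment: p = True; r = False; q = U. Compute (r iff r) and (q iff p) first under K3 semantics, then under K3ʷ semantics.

U; U

In K3: r iff r = False iff False = True
q iff p = U iff True = U
(r iff r) and (q iff p) = True and U = U
In K3ʷ: r iff r = False iff False = True
q iff p = U iff True = U
(r iff r) and (q iff p) = True and U = U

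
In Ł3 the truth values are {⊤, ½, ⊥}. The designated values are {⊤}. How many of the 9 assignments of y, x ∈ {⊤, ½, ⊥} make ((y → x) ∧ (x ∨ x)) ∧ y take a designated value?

1

Designated under: (y=⊤, x=⊤).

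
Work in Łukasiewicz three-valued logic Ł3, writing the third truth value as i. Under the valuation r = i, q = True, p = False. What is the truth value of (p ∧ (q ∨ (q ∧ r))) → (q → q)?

q ∧ r = True ∧ i = i
q ∨ (q ∧ r) = True ∨ i = True
p ∧ (q ∨ (q ∧ r)) = False ∧ True = False
q → q = True → True = True
(p ∧ (q ∨ (q ∧ r))) → (q → q) = False → True = True

True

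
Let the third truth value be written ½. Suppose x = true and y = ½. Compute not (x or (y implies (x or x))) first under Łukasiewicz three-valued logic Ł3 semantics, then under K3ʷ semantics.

false; ½

In Łukasiewicz three-valued logic Ł3: x or x = true or true = true
y implies (x or x) = ½ implies true = true
x or (y implies (x or x)) = true or true = true
not (x or (y implies (x or x))) = not true = false
In K3ʷ: x or x = true or true = true
y implies (x or x) = ½ implies true = ½
x or (y implies (x or x)) = true or ½ = ½
not (x or (y implies (x or x))) = not ½ = ½
They differ because Łukasiewicz three-valued logic Ł3 and K3ʷ treat ½ differently under the binary connectives.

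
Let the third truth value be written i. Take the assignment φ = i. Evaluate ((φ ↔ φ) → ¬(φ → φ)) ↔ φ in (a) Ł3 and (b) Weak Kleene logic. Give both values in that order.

i; i

In Ł3: φ ↔ φ = i ↔ i = true
φ → φ = i → i = true
¬(φ → φ) = ¬true = false
(φ ↔ φ) → ¬(φ → φ) = true → false = false
((φ ↔ φ) → ¬(φ → φ)) ↔ φ = false ↔ i = i
In Weak Kleene logic: φ ↔ φ = i ↔ i = i
φ → φ = i → i = i  [any arg is the third value ⇒ result is the third value]
¬(φ → φ) = ¬i = i
(φ ↔ φ) → ¬(φ → φ) = i → i = i
((φ ↔ φ) → ¬(φ → φ)) ↔ φ = i ↔ i = i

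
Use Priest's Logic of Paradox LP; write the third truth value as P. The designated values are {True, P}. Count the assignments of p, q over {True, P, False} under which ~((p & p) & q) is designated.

Of the 9 assignments, 8 give a value in {True, P}.

8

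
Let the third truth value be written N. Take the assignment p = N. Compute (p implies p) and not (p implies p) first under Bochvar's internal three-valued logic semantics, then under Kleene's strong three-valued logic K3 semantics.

N; N

In Bochvar's internal three-valued logic: p implies p = N implies N = N
p implies p = N implies N = N
not (p implies p) = not N = N
(p implies p) and not (p implies p) = N and N = N
In Kleene's strong three-valued logic K3: p implies p = N implies N = N  [not N or N]
p implies p = N implies N = N
not (p implies p) = not N = N
(p implies p) and not (p implies p) = N and N = N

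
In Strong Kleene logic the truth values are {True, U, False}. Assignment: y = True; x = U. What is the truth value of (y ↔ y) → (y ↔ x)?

y ↔ y = True ↔ True = True
y ↔ x = True ↔ U = U
(y ↔ y) → (y ↔ x) = True → U = U  [¬True ∨ U]

U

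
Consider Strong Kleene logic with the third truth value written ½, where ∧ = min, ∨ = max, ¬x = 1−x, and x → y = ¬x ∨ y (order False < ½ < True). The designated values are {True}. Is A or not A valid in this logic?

No

Countermodel: A=½ gives ½, which is not designated.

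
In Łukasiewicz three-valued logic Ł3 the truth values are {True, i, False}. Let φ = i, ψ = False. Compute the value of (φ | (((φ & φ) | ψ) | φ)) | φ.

i

φ & φ = i & i = i
(φ & φ) | ψ = i | False = i
((φ & φ) | ψ) | φ = i | i = i
φ | (((φ & φ) | ψ) | φ) = i | i = i
(φ | (((φ & φ) | ψ) | φ)) | φ = i | i = i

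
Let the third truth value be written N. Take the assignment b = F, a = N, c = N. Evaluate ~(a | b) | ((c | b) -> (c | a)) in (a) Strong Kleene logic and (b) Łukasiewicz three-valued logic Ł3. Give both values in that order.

In Strong Kleene logic: a | b = N | F = N
~(a | b) = ~N = N
c | b = N | F = N
c | a = N | N = N
(c | b) -> (c | a) = N -> N = N
~(a | b) | ((c | b) -> (c | a)) = N | N = N
In Łukasiewicz three-valued logic Ł3: a | b = N | F = N
~(a | b) = ~N = N
c | b = N | F = N
c | a = N | N = N
(c | b) -> (c | a) = N -> N = T  [min(1, 1−½+½)]
~(a | b) | ((c | b) -> (c | a)) = N | T = T
They differ because Strong Kleene logic and Łukasiewicz three-valued logic Ł3 treat N differently under implication.

N; T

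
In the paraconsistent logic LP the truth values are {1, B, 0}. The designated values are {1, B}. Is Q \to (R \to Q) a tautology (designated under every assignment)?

Every assignment of Q, R over {1, B, 0} gives a value in {1, B}.
In particular, with Q=B, R=B: Q \to (R \to Q) = B.

Yes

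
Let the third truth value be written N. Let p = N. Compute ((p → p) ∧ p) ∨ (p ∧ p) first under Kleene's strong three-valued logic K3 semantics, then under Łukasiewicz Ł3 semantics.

N; N

In Kleene's strong three-valued logic K3: p → p = N → N = N  [¬N ∨ N]
(p → p) ∧ p = N ∧ N = N
p ∧ p = N ∧ N = N
((p → p) ∧ p) ∨ (p ∧ p) = N ∨ N = N
In Łukasiewicz Ł3: p → p = N → N = true
(p → p) ∧ p = true ∧ N = N
p ∧ p = N ∧ N = N
((p → p) ∧ p) ∨ (p ∧ p) = N ∨ N = N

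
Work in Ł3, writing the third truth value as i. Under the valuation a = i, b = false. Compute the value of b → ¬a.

true

¬a = ¬i = i
b → ¬a = false → i = true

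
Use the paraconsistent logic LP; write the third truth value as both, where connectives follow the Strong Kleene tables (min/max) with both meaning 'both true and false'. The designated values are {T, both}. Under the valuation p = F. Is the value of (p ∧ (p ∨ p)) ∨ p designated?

p ∨ p = F ∨ F = F
p ∧ (p ∨ p) = F ∧ F = F
(p ∧ (p ∨ p)) ∨ p = F ∨ F = F
F ∉ {T, both}.

No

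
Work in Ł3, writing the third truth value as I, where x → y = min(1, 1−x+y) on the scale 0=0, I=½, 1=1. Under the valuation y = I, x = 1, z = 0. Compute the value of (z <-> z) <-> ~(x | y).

0

z <-> z = 0 <-> 0 = 1
x | y = 1 | I = 1
~(x | y) = ~1 = 0
(z <-> z) <-> ~(x | y) = 1 <-> 0 = 0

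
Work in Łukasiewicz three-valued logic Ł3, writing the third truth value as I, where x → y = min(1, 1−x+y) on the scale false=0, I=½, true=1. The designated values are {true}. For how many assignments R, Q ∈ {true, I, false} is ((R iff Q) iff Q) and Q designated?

Designated under: (R=true, Q=true).

1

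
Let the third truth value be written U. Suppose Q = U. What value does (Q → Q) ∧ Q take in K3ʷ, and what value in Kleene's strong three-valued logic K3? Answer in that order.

U; U

In K3ʷ: Q → Q = U → U = U  [any arg is the third value ⇒ result is the third value]
(Q → Q) ∧ Q = U ∧ U = U
In Kleene's strong three-valued logic K3: Q → Q = U → U = U  [¬U ∨ U]
(Q → Q) ∧ Q = U ∧ U = U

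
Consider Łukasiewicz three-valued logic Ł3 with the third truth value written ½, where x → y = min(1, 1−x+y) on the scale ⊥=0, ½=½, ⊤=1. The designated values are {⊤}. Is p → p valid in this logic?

Every assignment of p over {⊤, ½, ⊥} gives a value in {⊤}.
In particular, with p=½: p → p = ⊤.

Yes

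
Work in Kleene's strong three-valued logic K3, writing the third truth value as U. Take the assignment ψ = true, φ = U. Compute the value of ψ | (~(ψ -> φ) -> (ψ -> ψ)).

ψ -> φ = true -> U = U
~(ψ -> φ) = ~U = U
ψ -> ψ = true -> true = true
~(ψ -> φ) -> (ψ -> ψ) = U -> true = true
ψ | (~(ψ -> φ) -> (ψ -> ψ)) = true | true = true

true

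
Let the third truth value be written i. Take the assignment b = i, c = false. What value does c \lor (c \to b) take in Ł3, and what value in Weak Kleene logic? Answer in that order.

In Ł3: c \to b = false \to i = true
c \lor (c \to b) = false \lor true = true
In Weak Kleene logic: c \to b = false \to i = i  [any arg is the third value ⇒ result is the third value]
c \lor (c \to b) = false \lor i = i
They differ because Ł3 and Weak Kleene logic treat i differently under the binary connectives.

true; i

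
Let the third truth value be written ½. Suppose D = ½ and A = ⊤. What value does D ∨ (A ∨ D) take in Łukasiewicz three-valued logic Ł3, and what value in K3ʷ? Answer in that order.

In Łukasiewicz three-valued logic Ł3: A ∨ D = ⊤ ∨ ½ = ⊤
D ∨ (A ∨ D) = ½ ∨ ⊤ = ⊤
In K3ʷ: A ∨ D = ⊤ ∨ ½ = ½
D ∨ (A ∨ D) = ½ ∨ ½ = ½
They differ because Łukasiewicz three-valued logic Ł3 and K3ʷ treat ½ differently under the binary connectives.

⊤; ½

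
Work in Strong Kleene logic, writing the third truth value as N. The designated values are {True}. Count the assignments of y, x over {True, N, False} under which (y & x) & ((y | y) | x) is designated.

1

Designated under: (y=True, x=True).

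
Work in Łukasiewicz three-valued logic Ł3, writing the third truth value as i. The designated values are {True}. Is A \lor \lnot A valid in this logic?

No

Countermodel: A=i gives i, which is not designated.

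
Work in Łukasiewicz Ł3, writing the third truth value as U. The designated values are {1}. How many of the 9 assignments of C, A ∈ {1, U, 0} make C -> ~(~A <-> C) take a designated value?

6

Of the 9 assignments, 6 give a value in {1}.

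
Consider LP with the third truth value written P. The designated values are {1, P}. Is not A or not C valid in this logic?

Countermodel: A=1, C=1 gives 0, which is not designated.

No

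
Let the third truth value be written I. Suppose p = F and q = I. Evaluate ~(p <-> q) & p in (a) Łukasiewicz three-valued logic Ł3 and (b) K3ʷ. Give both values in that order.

F; I

In Łukasiewicz three-valued logic Ł3: p <-> q = F <-> I = I  [1 − |0−½|]
~(p <-> q) = ~I = I
~(p <-> q) & p = I & F = F
In K3ʷ: p <-> q = F <-> I = I
~(p <-> q) = ~I = I
~(p <-> q) & p = I & F = I
They differ because Łukasiewicz three-valued logic Ł3 and K3ʷ treat I differently under the binary connectives.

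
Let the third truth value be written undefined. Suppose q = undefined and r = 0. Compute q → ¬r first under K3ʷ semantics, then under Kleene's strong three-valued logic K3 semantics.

undefined; 1

In K3ʷ: ¬r = ¬0 = 1
q → ¬r = undefined → 1 = undefined  [any arg is the third value ⇒ result is the third value]
In Kleene's strong three-valued logic K3: ¬r = ¬0 = 1
q → ¬r = undefined → 1 = 1  [¬undefined ∨ 1]
They differ because K3ʷ and Kleene's strong three-valued logic K3 treat undefined differently under the binary connectives.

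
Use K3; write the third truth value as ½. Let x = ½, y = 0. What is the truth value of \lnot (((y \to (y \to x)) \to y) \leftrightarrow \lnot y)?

1

y \to x = 0 \to ½ = 1
y \to (y \to x) = 0 \to 1 = 1
(y \to (y \to x)) \to y = 1 \to 0 = 0
\lnot y = \lnot 0 = 1
((y \to (y \to x)) \to y) \leftrightarrow \lnot y = 0 \leftrightarrow 1 = 0
\lnot (((y \to (y \to x)) \to y) \leftrightarrow \lnot y) = \lnot 0 = 1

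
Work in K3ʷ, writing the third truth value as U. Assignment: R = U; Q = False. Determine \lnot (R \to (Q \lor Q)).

U

Q \lor Q = False \lor False = False
R \to (Q \lor Q) = U \to False = U  [any arg is the third value ⇒ result is the third value]
\lnot (R \to (Q \lor Q)) = \lnot U = U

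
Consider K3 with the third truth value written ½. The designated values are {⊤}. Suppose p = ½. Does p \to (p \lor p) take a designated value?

p \lor p = ½ \lor ½ = ½
p \to (p \lor p) = ½ \to ½ = ½  [\lnot ½ \lor ½]
½ ∉ {⊤}.

No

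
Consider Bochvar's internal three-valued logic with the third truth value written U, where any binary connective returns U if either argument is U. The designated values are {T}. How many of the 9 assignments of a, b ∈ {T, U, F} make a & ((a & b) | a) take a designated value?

Designated under: (a=T, b=T); (a=T, b=F).

2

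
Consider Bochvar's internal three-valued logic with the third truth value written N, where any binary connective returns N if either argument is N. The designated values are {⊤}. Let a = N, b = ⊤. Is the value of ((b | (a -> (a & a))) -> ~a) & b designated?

a & a = N & N = N
a -> (a & a) = N -> N = N  [any arg is the third value ⇒ result is the third value]
b | (a -> (a & a)) = ⊤ | N = N
~a = ~N = N
(b | (a -> (a & a))) -> ~a = N -> N = N
((b | (a -> (a & a))) -> ~a) & b = N & ⊤ = N
N ∉ {⊤}.

No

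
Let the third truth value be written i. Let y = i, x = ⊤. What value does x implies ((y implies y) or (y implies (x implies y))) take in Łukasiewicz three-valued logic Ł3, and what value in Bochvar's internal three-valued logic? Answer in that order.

In Łukasiewicz three-valued logic Ł3: y implies y = i implies i = ⊤  [min(1, 1−½+½)]
x implies y = ⊤ implies i = i
y implies (x implies y) = i implies i = ⊤
(y implies y) or (y implies (x implies y)) = ⊤ or ⊤ = ⊤
x implies ((y implies y) or (y implies (x implies y))) = ⊤ implies ⊤ = ⊤
In Bochvar's internal three-valued logic: y implies y = i implies i = i  [any arg is the third value ⇒ result is the third value]
x implies y = ⊤ implies i = i
y implies (x implies y) = i implies i = i
(y implies y) or (y implies (x implies y)) = i or i = i
x implies ((y implies y) or (y implies (x implies y))) = ⊤ implies i = i
They differ because Łukasiewicz three-valued logic Ł3 and Bochvar's internal three-valued logic treat i differently under the binary connectives.

⊤; i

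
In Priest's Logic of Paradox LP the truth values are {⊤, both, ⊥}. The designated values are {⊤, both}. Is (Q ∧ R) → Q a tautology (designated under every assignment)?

Yes

Every assignment of Q, R over {⊤, both, ⊥} gives a value in {⊤, both}.
In particular, with Q=both, R=both: (Q ∧ R) → Q = both.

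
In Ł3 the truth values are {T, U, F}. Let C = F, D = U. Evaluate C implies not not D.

not D = not U = U
not not D = not U = U
C implies not not D = F implies U = T  [min(1, 1−0+½)]

T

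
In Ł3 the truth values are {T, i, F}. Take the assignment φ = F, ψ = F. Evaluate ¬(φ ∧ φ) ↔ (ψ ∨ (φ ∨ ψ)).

φ ∧ φ = F ∧ F = F
¬(φ ∧ φ) = ¬F = T
φ ∨ ψ = F ∨ F = F
ψ ∨ (φ ∨ ψ) = F ∨ F = F
¬(φ ∧ φ) ↔ (ψ ∨ (φ ∨ ψ)) = T ↔ F = F

F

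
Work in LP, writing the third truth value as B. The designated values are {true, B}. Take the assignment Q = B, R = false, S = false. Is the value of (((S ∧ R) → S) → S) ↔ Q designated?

Yes

S ∧ R = false ∧ false = false
(S ∧ R) → S = false → false = true
((S ∧ R) → S) → S = true → false = false
(((S ∧ R) → S) → S) ↔ Q = false ↔ B = B
B ∈ {true, B}.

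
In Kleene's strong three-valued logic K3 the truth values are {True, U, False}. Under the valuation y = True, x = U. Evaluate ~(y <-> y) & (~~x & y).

y <-> y = True <-> True = True
~(y <-> y) = ~True = False
~x = ~U = U
~~x = ~U = U
~~x & y = U & True = U
~(y <-> y) & (~~x & y) = False & U = False

False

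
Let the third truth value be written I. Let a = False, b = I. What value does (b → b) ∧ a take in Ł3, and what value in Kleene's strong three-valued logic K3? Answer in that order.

False; False

In Ł3: b → b = I → I = True
(b → b) ∧ a = True ∧ False = False
In Kleene's strong three-valued logic K3: b → b = I → I = I
(b → b) ∧ a = I ∧ False = False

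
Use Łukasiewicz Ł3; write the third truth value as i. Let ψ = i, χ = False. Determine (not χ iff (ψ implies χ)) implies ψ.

True

not χ = not False = True
ψ implies χ = i implies False = i  [min(1, 1−½+0)]
not χ iff (ψ implies χ) = True iff i = i
(not χ iff (ψ implies χ)) implies ψ = i implies i = True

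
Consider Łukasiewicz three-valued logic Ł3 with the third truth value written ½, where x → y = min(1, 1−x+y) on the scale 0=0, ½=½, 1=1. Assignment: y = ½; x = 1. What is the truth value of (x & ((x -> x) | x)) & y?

½

x -> x = 1 -> 1 = 1
(x -> x) | x = 1 | 1 = 1
x & ((x -> x) | x) = 1 & 1 = 1
(x & ((x -> x) | x)) & y = 1 & ½ = ½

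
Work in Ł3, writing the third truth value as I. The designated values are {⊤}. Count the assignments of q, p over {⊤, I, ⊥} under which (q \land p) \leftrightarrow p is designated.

6

Of the 9 assignments, 6 give a value in {⊤}.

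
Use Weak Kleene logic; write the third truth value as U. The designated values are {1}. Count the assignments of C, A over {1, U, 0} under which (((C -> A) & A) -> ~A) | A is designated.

Designated under: (C=1, A=1); (C=1, A=0); (C=0, A=1); (C=0, A=0).

4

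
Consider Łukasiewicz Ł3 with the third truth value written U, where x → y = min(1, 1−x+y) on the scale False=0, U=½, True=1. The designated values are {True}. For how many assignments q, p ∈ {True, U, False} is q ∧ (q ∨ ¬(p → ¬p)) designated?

3

Designated under: (q=True, p=True); (q=True, p=U); (q=True, p=False).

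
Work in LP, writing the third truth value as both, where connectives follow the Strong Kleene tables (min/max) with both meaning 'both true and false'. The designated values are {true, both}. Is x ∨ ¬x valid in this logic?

Every assignment of x over {true, both, false} gives a value in {true, both}.
In particular, with x=both: x ∨ ¬x = both.

Yes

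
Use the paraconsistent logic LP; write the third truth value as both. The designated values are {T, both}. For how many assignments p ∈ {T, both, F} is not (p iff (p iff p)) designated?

p=T: F ·
p=both: both ✓
p=F: T ✓

2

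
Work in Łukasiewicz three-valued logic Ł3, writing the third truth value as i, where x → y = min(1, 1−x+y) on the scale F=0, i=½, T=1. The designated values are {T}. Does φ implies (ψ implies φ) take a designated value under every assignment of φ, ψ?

Every assignment of φ, ψ over {T, i, F} gives a value in {T}.
In particular, with φ=i, ψ=i: φ implies (ψ implies φ) = T.

Yes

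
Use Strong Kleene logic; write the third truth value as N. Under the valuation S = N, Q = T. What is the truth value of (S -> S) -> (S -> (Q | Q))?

S -> S = N -> N = N  [~N | N]
Q | Q = T | T = T
S -> (Q | Q) = N -> T = T
(S -> S) -> (S -> (Q | Q)) = N -> T = T

T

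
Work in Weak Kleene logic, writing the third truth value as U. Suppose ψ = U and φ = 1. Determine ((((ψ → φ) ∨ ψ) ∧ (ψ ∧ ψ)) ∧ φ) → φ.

ψ → φ = U → 1 = U  [any arg is the third value ⇒ result is the third value]
(ψ → φ) ∨ ψ = U ∨ U = U
ψ ∧ ψ = U ∧ U = U
((ψ → φ) ∨ ψ) ∧ (ψ ∧ ψ) = U ∧ U = U
(((ψ → φ) ∨ ψ) ∧ (ψ ∧ ψ)) ∧ φ = U ∧ 1 = U
((((ψ → φ) ∨ ψ) ∧ (ψ ∧ ψ)) ∧ φ) → φ = U → 1 = U

U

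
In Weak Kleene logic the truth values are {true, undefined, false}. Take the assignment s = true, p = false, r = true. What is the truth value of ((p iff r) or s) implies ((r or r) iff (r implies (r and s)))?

p iff r = false iff true = false
(p iff r) or s = false or true = true
r or r = true or true = true
r and s = true and true = true
r implies (r and s) = true implies true = true
(r or r) iff (r implies (r and s)) = true iff true = true
((p iff r) or s) implies ((r or r) iff (r implies (r and s))) = true implies true = true

true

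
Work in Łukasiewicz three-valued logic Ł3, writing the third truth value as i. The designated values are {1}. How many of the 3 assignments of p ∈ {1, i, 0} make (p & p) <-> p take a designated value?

3

p=1: 1 ✓
p=i: 1 ✓
p=0: 1 ✓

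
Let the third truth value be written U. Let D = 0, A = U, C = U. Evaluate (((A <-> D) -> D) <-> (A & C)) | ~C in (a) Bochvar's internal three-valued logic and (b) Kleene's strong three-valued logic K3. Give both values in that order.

U; U

In Bochvar's internal three-valued logic: A <-> D = U <-> 0 = U
(A <-> D) -> D = U -> 0 = U  [any arg is the third value ⇒ result is the third value]
A & C = U & U = U
((A <-> D) -> D) <-> (A & C) = U <-> U = U
~C = ~U = U
(((A <-> D) -> D) <-> (A & C)) | ~C = U | U = U
In Kleene's strong three-valued logic K3: A <-> D = U <-> 0 = U
(A <-> D) -> D = U -> 0 = U
A & C = U & U = U
((A <-> D) -> D) <-> (A & C) = U <-> U = U
~C = ~U = U
(((A <-> D) -> D) <-> (A & C)) | ~C = U | U = U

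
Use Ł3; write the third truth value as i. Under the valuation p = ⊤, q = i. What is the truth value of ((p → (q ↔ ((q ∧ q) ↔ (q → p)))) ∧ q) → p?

q ∧ q = i ∧ i = i
q → p = i → ⊤ = ⊤  [min(1, 1−½+1)]
(q ∧ q) ↔ (q → p) = i ↔ ⊤ = i
q ↔ ((q ∧ q) ↔ (q → p)) = i ↔ i = ⊤
p → (q ↔ ((q ∧ q) ↔ (q → p))) = ⊤ → ⊤ = ⊤
(p → (q ↔ ((q ∧ q) ↔ (q → p)))) ∧ q = ⊤ ∧ i = i
((p → (q ↔ ((q ∧ q) ↔ (q → p)))) ∧ q) → p = i → ⊤ = ⊤

⊤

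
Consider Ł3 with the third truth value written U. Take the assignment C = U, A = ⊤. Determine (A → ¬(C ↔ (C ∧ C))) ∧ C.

C ∧ C = U ∧ U = U
C ↔ (C ∧ C) = U ↔ U = ⊤  [1 − |½−½|]
¬(C ↔ (C ∧ C)) = ¬⊤ = ⊥
A → ¬(C ↔ (C ∧ C)) = ⊤ → ⊥ = ⊥
(A → ¬(C ↔ (C ∧ C))) ∧ C = ⊥ ∧ U = ⊥

⊥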